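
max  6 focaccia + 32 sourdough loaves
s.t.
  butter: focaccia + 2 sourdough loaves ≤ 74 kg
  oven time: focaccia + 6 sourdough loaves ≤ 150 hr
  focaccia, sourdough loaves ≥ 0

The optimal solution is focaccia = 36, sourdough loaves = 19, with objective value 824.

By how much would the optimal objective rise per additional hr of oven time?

At the optimum: butter uses 74 of 74 (binding); oven time uses 150 of 150 (binding).
The binding rows give the dual system: 1·y_butter + 1·y_oven time = 6 and 2·y_butter + 6·y_oven time = 32.
Solving: y_butter = 1, y_oven time = 5.
Shadow price of oven time = 5.

5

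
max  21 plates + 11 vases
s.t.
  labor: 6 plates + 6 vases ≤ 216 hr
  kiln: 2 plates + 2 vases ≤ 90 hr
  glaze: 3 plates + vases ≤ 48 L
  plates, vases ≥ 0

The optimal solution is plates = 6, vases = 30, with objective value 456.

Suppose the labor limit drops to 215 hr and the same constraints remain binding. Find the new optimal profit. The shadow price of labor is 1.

Δb = -1, so new z* = 456 + (1)·(-1) = 456 − 1 = 455.

455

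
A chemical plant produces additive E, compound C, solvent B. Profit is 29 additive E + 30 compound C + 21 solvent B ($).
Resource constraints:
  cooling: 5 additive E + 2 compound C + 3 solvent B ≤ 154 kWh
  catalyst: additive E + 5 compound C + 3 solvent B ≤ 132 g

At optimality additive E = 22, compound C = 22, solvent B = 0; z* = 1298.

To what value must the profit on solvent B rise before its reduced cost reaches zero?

27

Check each constraint at x*: cooling 154/154 (tight); catalyst 132/132 (tight).
From A_Bᵀ y = c: 5·y_cooling + 1·y_catalyst = 29; 2·y_cooling + 5·y_catalyst = 30.
Solving: y_cooling = 5, y_catalyst = 4.
solvent B enters the basis when its profit ≥ yᵀa₃ = 5·3 + 4·3 = 27.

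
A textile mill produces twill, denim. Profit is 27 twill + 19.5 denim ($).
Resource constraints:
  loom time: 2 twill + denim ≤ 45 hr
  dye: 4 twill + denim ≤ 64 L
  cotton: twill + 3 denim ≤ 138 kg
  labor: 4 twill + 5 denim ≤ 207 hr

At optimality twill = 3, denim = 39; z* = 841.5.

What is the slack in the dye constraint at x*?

13

dye used = 4·3 + 1·39 = 51; slack = 64 − 51 = 13.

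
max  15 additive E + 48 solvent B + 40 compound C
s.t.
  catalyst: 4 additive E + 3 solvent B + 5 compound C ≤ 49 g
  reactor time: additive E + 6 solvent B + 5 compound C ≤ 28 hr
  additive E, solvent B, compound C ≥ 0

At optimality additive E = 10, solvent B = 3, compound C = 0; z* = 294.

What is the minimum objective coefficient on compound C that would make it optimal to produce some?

Check each constraint at x*: catalyst 49/49 (tight); reactor time 28/28 (tight).
Dual feasibility on the basic columns requires 4·y_catalyst + 1·y_reactor time = 15, 3·y_catalyst + 6·y_reactor time = 48.
Solving: y_catalyst = 2, y_reactor time = 7.
compound C enters the basis when its profit ≥ yᵀa₃ = 2·5 + 7·5 = 45.

45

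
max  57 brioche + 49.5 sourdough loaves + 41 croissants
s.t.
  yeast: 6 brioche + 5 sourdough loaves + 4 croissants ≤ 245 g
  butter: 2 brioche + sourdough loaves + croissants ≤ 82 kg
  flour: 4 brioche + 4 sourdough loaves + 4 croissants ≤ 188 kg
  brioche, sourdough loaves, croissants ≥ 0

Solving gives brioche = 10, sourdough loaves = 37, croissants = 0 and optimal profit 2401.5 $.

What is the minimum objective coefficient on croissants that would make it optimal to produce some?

42

At the optimum: yeast uses 245 of 245 (binding); butter uses 57 of 82 (slack = 25); flour uses 188 of 188 (binding).
Since butter is not tight, its dual is 0.
The binding rows give the dual system: 6·y_yeast + 4·y_flour = 57 and 5·y_yeast + 4·y_flour = 49.5.
This yields shadow prices y_yeast = 7.5, y_flour = 3.
croissants enters the basis when its profit ≥ yᵀa₃ = 7.5·4 + 3·4 = 42.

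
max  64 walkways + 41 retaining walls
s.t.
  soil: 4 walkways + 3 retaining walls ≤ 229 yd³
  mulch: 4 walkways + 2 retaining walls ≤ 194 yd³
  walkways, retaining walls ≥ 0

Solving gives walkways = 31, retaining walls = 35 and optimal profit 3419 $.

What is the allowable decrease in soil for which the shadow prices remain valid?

35

Binding constraints: soil, mulch. The basis is B = [[4,3],[4,2]] with det -4.
Per unit decrease in soil, x* moves by d = (0.5, -1).
The basis stays optimal until retaining walls reaches 0; allowable decrease = 35 yd³.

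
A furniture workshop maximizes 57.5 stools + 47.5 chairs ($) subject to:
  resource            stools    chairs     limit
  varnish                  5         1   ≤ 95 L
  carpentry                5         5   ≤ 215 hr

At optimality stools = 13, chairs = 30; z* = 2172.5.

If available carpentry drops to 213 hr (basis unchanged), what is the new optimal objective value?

2154.5

At the optimum: varnish uses 95 of 95 (binding); carpentry uses 215 of 215 (binding).
The binding rows give the dual system: 5·y_varnish + 5·y_carpentry = 57.5 and 1·y_varnish + 5·y_carpentry = 47.5.
→ y_varnish = 2.5 and y_carpentry = 9.
Δz = y_carpentry·Δb = 9 × (-2) = -18, so new z* = 2172.5 − 18 = 2154.5.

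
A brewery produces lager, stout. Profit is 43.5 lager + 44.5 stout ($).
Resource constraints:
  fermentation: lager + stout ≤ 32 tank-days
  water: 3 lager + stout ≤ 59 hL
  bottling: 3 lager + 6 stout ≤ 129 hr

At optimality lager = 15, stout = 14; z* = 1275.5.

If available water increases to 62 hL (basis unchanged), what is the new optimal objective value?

1301

Binding: water and bottling. Non-binding: fermentation (3 unused).
Slack constraints have shadow price 0 (complementary slackness).
Dual feasibility on the basic columns requires 3·y_water + 3·y_bottling = 43.5, 1·y_water + 6·y_bottling = 44.5.
Solving: y_water = 8.5, y_bottling = 6.
Δz = y_water·Δb = 8.5 × (3) = 25.5, so new z* = 1275.5 + 25.5 = 1301.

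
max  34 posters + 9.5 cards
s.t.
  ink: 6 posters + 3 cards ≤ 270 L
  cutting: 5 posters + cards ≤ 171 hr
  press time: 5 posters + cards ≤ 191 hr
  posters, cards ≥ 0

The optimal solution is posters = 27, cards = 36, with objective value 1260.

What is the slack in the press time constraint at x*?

20

press time used = 5·27 + 1·36 = 171; slack = 191 − 171 = 20.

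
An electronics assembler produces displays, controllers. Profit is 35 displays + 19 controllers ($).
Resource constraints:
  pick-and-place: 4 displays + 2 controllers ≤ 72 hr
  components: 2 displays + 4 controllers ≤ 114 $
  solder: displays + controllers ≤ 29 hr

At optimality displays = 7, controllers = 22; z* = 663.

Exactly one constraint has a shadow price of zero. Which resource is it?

pick-and-place: 72/72 (binding)
components: 102/114 (slack 12)
solder: 29/29 (binding)
By complementary slackness, a constraint with positive slack has shadow price 0 → components.

components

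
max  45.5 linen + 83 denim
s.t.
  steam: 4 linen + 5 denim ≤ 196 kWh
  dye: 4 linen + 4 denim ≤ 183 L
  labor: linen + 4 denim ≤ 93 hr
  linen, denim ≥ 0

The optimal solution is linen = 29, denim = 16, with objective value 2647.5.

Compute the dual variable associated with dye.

Binding: steam and labor. Non-binding: dye (3 unused).
Slack constraints have shadow price 0 (complementary slackness).
From A_Bᵀ y = c: 4·y_steam + 1·y_labor = 45.5; 5·y_steam + 4·y_labor = 83.
Solving: y_steam = 9, y_labor = 9.5.
Shadow price of dye = 0.

0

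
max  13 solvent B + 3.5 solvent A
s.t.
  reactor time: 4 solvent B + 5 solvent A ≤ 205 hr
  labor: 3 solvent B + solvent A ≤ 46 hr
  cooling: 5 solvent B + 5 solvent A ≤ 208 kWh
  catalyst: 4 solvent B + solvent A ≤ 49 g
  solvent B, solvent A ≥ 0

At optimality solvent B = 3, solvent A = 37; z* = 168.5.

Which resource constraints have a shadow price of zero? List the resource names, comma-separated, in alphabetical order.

reactor time: 197/205 (slack 8)
labor: 46/46 (binding)
cooling: 200/208 (slack 8)
catalyst: 49/49 (binding)
By complementary slackness, a constraint with positive slack has shadow price 0 → cooling, reactor time.

cooling, reactor time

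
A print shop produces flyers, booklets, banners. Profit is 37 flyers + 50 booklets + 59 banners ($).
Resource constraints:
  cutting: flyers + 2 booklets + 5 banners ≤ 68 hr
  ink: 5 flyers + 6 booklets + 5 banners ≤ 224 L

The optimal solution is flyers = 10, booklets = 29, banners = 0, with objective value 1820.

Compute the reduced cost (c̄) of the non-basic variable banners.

At the optimum: cutting uses 68 of 68 (binding); ink uses 224 of 224 (binding).
From A_Bᵀ y = c: 1·y_cutting + 5·y_ink = 37; 2·y_cutting + 6·y_ink = 50.
Solving: y_cutting = 7, y_ink = 6.
Reduced cost of banners: c₃ − yᵀa₃ = 59 − (7·5 + 6·5) = 59 − 65 = -6.

-6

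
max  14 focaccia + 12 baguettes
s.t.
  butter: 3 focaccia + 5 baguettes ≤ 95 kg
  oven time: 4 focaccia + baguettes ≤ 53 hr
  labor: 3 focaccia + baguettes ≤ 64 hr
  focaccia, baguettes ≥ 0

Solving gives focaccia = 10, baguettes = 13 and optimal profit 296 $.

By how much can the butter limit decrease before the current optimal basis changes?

55.25

Binding constraints: butter, oven time. The basis is B = [[3,5],[4,1]] with det -17.
Per unit decrease in butter, x* moves by d = (0.0588, -0.2353).
The basis stays optimal until baguettes reaches 0; allowable decrease = 55.25 kg.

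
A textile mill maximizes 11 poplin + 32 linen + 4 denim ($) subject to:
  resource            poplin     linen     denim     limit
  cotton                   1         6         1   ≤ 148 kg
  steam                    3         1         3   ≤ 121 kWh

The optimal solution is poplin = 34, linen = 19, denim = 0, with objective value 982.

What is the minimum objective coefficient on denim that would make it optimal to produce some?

11

At the optimum: cotton uses 148 of 148 (binding); steam uses 121 of 121 (binding).
The binding rows give the dual system: 1·y_cotton + 3·y_steam = 11 and 6·y_cotton + 1·y_steam = 32.
→ y_cotton = 5 and y_steam = 2.
denim enters the basis when its profit ≥ yᵀa₃ = 5·1 + 2·3 = 11.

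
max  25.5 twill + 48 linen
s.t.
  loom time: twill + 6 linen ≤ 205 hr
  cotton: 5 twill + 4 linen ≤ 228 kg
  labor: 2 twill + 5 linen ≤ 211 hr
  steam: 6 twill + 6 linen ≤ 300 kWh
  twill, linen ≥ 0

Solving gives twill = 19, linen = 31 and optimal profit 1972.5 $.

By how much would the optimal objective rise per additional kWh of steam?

Check each constraint at x*: loom time 205/205 (tight); cotton 219/228 (slack 9); labor 193/211 (slack 18); steam 300/300 (tight).
Slack constraints have shadow price 0 (complementary slackness).
The binding rows give the dual system: 1·y_loom time + 6·y_steam = 25.5 and 6·y_loom time + 6·y_steam = 48.
→ y_loom time = 4.5 and y_steam = 3.5.
Shadow price of steam = 3.5.

3.5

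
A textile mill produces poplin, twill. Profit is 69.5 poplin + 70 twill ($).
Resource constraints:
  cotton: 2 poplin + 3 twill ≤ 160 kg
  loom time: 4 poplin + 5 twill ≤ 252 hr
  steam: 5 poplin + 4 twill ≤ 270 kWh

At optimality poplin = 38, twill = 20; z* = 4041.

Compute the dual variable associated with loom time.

8

Binding: loom time and steam. Non-binding: cotton (24 unused).
Since cotton is not tight, its dual is 0.
Dual feasibility on the basic columns requires 4·y_loom time + 5·y_steam = 69.5, 5·y_loom time + 4·y_steam = 70.
This yields shadow prices y_loom time = 8, y_steam = 7.5.
Shadow price of loom time = 8.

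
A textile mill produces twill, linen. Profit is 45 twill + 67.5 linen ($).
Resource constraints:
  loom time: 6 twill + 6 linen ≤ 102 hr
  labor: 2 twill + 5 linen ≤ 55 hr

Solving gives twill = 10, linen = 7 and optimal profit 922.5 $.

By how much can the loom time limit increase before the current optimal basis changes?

63

Binding constraints: loom time, labor. The basis is B = [[6,6],[2,5]] with det 18.
Per unit increase in loom time, x* moves by d = (0.2778, -0.1111).
The basis stays optimal until linen reaches 0; allowable increase = 63 hr.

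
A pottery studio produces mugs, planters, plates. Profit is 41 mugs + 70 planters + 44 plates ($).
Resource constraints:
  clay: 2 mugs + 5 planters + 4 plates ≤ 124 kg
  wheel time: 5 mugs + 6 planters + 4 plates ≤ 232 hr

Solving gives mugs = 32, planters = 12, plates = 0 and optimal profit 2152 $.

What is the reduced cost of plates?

At the optimum: clay uses 124 of 124 (binding); wheel time uses 232 of 232 (binding).
Dual feasibility on the basic columns requires 2·y_clay + 5·y_wheel time = 41, 5·y_clay + 6·y_wheel time = 70.
Solving: y_clay = 8, y_wheel time = 5.
Reduced cost of plates: c₃ − yᵀa₃ = 44 − (8·4 + 5·4) = 44 − 52 = -8.

-8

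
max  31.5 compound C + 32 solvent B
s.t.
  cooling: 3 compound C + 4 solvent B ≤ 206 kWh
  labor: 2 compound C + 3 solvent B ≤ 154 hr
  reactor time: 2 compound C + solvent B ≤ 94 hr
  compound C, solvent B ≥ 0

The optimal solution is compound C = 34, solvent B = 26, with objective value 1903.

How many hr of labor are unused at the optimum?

8

labor used = 2·34 + 3·26 = 146; slack = 154 − 146 = 8.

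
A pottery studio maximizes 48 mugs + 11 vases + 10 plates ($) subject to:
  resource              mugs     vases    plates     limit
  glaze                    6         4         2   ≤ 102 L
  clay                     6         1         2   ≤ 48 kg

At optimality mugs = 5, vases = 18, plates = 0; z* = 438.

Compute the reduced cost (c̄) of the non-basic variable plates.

Check each constraint at x*: glaze 102/102 (tight); clay 48/48 (tight).
Dual feasibility on the basic columns requires 6·y_glaze + 6·y_clay = 48, 4·y_glaze + 1·y_clay = 11.
This yields shadow prices y_glaze = 1, y_clay = 7.
Reduced cost of plates: c₃ − yᵀa₃ = 10 − (1·2 + 7·2) = 10 − 16 = -6.

-6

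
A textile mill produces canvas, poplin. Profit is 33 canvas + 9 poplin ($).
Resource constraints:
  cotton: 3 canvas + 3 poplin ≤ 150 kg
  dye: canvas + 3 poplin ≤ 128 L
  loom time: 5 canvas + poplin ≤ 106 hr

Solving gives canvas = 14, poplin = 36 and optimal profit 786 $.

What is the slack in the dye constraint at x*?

dye used = 1·14 + 3·36 = 122; slack = 128 − 122 = 6.

6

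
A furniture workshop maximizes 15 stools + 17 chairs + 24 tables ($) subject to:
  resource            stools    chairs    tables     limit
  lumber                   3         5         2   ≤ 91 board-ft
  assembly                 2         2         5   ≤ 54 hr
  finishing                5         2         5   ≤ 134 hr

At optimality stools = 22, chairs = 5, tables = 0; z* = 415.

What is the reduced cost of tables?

Check each constraint at x*: lumber 91/91 (tight); assembly 54/54 (tight); finishing 120/134 (slack 14).
Slack constraints have shadow price 0 (complementary slackness).
Dual feasibility on the basic columns requires 3·y_lumber + 2·y_assembly = 15, 5·y_lumber + 2·y_assembly = 17.
This yields shadow prices y_lumber = 1, y_assembly = 6.
Reduced cost of tables: c₃ − yᵀa₃ = 24 − (1·2 + 6·5) = 24 − 32 = -8.

-8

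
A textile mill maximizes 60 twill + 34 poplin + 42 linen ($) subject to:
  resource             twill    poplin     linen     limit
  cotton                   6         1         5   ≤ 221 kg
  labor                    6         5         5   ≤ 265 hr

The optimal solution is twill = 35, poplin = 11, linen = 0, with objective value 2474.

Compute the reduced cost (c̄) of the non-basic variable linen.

Both cotton and labor are binding at x*.
From A_Bᵀ y = c: 6·y_cotton + 6·y_labor = 60; 1·y_cotton + 5·y_labor = 34.
Solving: y_cotton = 4, y_labor = 6.
Reduced cost of linen: c₃ − yᵀa₃ = 42 − (4·5 + 6·5) = 42 − 50 = -8.

-8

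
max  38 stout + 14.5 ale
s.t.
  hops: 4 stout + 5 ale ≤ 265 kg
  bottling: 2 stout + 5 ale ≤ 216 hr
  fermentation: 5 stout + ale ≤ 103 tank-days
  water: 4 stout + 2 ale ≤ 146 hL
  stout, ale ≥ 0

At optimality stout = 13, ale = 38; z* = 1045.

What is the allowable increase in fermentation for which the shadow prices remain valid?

25.875

Binding constraints: bottling, fermentation. The basis is B = [[2,5],[5,1]] with det -23.
Per unit increase in fermentation, x* moves by d = (0.2174, -0.087).
The basis stays optimal until water becomes binding; allowable increase = 25.875 tank-days.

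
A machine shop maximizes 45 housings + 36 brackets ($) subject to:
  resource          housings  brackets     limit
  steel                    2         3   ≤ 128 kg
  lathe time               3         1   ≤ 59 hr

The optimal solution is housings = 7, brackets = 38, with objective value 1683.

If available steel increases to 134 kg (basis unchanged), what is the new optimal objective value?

1737

Check each constraint at x*: steel 128/128 (tight); lathe time 59/59 (tight).
Dual feasibility on the basic columns requires 2·y_steel + 3·y_lathe time = 45, 3·y_steel + 1·y_lathe time = 36.
→ y_steel = 9 and y_lathe time = 9.
Δz = y_steel·Δb = 9 × (6) = 54, so new z* = 1683 + 54 = 1737.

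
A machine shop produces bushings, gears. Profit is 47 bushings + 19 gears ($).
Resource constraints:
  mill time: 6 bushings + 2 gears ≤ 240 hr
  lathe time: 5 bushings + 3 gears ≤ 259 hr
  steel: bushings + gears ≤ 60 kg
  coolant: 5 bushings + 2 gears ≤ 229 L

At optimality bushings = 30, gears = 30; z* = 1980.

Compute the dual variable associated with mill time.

Binding: mill time and steel. Non-binding: lathe time (19 unused), coolant (19 unused).
Slack constraints have shadow price 0 (complementary slackness).
Dual feasibility on the basic columns requires 6·y_mill time + 1·y_steel = 47, 2·y_mill time + 1·y_steel = 19.
Solving: y_mill time = 7, y_steel = 5.
Shadow price of mill time = 7.

7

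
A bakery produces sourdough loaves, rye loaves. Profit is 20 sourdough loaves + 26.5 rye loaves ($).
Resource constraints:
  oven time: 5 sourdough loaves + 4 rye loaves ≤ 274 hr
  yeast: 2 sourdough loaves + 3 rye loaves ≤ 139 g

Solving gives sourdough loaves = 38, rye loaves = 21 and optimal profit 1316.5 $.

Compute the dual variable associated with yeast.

At the optimum: oven time uses 274 of 274 (binding); yeast uses 139 of 139 (binding).
The binding rows give the dual system: 5·y_oven time + 2·y_yeast = 20 and 4·y_oven time + 3·y_yeast = 26.5.
Solving: y_oven time = 1, y_yeast = 7.5.
Shadow price of yeast = 7.5.

7.5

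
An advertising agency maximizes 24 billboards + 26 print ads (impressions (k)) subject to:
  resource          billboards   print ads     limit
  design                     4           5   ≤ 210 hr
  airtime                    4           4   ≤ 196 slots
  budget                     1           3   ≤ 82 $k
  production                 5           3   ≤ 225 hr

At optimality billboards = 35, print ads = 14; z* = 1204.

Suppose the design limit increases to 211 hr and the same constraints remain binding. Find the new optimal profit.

1206

Binding: design and airtime. Non-binding: budget (5 unused), production (8 unused).
By complementary slackness, y = 0 for the non-binding constraints.
The binding rows give the dual system: 4·y_design + 4·y_airtime = 24 and 5·y_design + 4·y_airtime = 26.
Solving: y_design = 2, y_airtime = 4.
Δz = y_design·Δb = 2 × (1) = 2, so new z* = 1204 + 2 = 1206.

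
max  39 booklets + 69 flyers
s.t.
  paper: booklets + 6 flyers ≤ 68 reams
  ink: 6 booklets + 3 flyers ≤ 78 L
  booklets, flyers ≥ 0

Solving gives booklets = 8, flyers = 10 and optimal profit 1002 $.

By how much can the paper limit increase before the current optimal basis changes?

Binding constraints: paper, ink. The basis is B = [[1,6],[6,3]] with det -33.
Per unit increase in paper, x* moves by d = (-0.0909, 0.1818).
The basis stays optimal until booklets reaches 0; allowable increase = 88 reams.

88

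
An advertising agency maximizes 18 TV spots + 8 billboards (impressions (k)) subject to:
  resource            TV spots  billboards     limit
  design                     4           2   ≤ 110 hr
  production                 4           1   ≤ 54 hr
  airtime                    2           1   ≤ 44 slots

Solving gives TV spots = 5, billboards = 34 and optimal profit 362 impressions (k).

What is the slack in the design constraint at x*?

22

design used = 4·5 + 2·34 = 88; slack = 110 − 88 = 22.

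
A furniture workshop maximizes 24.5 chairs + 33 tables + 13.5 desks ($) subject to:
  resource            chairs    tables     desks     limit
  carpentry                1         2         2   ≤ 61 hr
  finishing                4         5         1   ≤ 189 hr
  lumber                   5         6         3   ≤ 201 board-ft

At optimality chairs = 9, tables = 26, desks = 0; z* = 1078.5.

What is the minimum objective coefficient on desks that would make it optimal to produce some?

21

Check each constraint at x*: carpentry 61/61 (tight); finishing 166/189 (slack 23); lumber 201/201 (tight).
By complementary slackness, y = 0 for the non-binding constraint.
The binding rows give the dual system: 1·y_carpentry + 5·y_lumber = 24.5 and 2·y_carpentry + 6·y_lumber = 33.
→ y_carpentry = 4.5 and y_lumber = 4.
desks enters the basis when its profit ≥ yᵀa₃ = 4.5·2 + 4·3 = 21.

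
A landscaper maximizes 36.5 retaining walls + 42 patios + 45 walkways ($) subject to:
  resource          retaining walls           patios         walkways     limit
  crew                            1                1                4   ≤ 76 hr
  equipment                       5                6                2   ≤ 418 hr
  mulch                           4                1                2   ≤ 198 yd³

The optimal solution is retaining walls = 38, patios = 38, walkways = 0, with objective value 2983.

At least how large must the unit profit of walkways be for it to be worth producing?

Binding: crew and equipment. Non-binding: mulch (8 unused).
By complementary slackness, y = 0 for the non-binding constraint.
Dual feasibility on the basic columns requires 1·y_crew + 5·y_equipment = 36.5, 1·y_crew + 6·y_equipment = 42.
Solving: y_crew = 9, y_equipment = 5.5.
walkways enters the basis when its profit ≥ yᵀa₃ = 9·4 + 5.5·2 = 47.

47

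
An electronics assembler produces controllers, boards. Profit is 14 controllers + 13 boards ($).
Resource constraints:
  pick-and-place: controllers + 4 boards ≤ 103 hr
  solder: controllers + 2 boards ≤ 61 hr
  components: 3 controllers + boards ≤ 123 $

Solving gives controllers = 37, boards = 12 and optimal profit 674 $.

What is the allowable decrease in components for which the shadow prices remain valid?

Binding constraints: solder, components. The basis is B = [[1,2],[3,1]] with det -5.
Per unit decrease in components, x* moves by d = (-0.4, 0.2).
The basis stays optimal until pick-and-place becomes binding; allowable decrease = 45 $.

45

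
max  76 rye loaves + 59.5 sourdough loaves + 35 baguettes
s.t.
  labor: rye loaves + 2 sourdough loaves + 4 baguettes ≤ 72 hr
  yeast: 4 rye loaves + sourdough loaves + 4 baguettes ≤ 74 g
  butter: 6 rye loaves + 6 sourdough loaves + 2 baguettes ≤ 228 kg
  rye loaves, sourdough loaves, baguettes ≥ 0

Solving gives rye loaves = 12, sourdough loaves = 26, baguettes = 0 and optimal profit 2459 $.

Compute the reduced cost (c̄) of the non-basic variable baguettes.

-5

Check each constraint at x*: labor 64/72 (slack 8); yeast 74/74 (tight); butter 228/228 (tight).
By complementary slackness, y = 0 for the non-binding constraint.
From A_Bᵀ y = c: 4·y_yeast + 6·y_butter = 76; 1·y_yeast + 6·y_butter = 59.5.
→ y_yeast = 5.5 and y_butter = 9.
Reduced cost of baguettes: c₃ − yᵀa₃ = 35 − (5.5·4 + 9·2) = 35 − 40 = -5.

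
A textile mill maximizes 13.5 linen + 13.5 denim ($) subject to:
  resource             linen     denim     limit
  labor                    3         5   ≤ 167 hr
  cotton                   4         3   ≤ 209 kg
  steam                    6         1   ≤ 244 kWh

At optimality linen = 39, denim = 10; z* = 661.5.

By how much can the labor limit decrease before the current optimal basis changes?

45

Binding constraints: labor, steam. The basis is B = [[3,5],[6,1]] with det -27.
Per unit decrease in labor, x* moves by d = (0.037, -0.2222).
The basis stays optimal until denim reaches 0; allowable decrease = 45 hr.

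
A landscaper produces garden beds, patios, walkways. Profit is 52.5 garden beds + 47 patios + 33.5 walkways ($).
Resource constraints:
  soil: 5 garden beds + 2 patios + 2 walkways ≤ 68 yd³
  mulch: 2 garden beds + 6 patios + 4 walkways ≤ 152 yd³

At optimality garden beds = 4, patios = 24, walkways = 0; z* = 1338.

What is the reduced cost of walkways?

-3.5

At the optimum: soil uses 68 of 68 (binding); mulch uses 152 of 152 (binding).
The binding rows give the dual system: 5·y_soil + 2·y_mulch = 52.5 and 2·y_soil + 6·y_mulch = 47.
Solving: y_soil = 8.5, y_mulch = 5.
Reduced cost of walkways: c₃ − yᵀa₃ = 33.5 − (8.5·2 + 5·4) = 33.5 − 37 = -3.5.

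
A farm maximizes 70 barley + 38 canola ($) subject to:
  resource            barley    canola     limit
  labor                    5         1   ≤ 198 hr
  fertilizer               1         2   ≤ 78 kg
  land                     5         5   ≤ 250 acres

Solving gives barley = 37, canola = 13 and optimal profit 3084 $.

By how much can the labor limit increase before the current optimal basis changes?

Binding constraints: labor, land. The basis is B = [[5,1],[5,5]] with det 20.
Per unit increase in labor, x* moves by d = (0.25, -0.25).
The basis stays optimal until canola reaches 0; allowable increase = 52 hr.

52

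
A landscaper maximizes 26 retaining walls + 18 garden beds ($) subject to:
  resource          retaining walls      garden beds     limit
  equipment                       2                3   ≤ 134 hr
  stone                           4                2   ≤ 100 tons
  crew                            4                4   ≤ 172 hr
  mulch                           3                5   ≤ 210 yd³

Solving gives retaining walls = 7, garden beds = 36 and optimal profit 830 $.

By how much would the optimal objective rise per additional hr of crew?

2.5

At the optimum: equipment uses 122 of 134 (slack = 12); stone uses 100 of 100 (binding); crew uses 172 of 172 (binding); mulch uses 201 of 210 (slack = 9).
Since equipment, mulch are not tight, their duals are 0.
Dual feasibility on the basic columns requires 4·y_stone + 4·y_crew = 26, 2·y_stone + 4·y_crew = 18.
Solving: y_stone = 4, y_crew = 2.5.
Shadow price of crew = 2.5.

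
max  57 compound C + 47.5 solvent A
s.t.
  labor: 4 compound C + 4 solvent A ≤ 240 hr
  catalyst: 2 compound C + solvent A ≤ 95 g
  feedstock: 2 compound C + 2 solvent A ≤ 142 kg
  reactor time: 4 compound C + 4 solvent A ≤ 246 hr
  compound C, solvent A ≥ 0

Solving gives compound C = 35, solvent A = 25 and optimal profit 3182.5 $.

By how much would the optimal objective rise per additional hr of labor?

9.5

At the optimum: labor uses 240 of 240 (binding); catalyst uses 95 of 95 (binding); feedstock uses 120 of 142 (slack = 22); reactor time uses 240 of 246 (slack = 6).
Slack constraints have shadow price 0 (complementary slackness).
From A_Bᵀ y = c: 4·y_labor + 2·y_catalyst = 57; 4·y_labor + 1·y_catalyst = 47.5.
Solving: y_labor = 9.5, y_catalyst = 9.5.
Shadow price of labor = 9.5.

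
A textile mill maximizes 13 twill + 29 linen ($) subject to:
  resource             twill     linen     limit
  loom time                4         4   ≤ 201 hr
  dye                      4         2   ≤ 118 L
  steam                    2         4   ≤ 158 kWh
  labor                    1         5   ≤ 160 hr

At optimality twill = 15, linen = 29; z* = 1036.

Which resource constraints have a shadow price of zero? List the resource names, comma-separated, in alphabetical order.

loom time, steam

loom time: 176/201 (slack 25)
dye: 118/118 (binding)
steam: 146/158 (slack 12)
labor: 160/160 (binding)
By complementary slackness, a constraint with positive slack has shadow price 0 → loom time, steam.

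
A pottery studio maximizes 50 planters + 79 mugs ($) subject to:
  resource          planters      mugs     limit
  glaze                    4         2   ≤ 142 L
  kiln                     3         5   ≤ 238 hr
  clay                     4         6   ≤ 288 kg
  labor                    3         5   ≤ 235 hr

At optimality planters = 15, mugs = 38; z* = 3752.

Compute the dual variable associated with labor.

8

Binding: clay and labor. Non-binding: glaze (6 unused), kiln (3 unused).
Slack constraints have shadow price 0 (complementary slackness).
Dual feasibility on the basic columns requires 4·y_clay + 3·y_labor = 50, 6·y_clay + 5·y_labor = 79.
Solving: y_clay = 6.5, y_labor = 8.
Shadow price of labor = 8.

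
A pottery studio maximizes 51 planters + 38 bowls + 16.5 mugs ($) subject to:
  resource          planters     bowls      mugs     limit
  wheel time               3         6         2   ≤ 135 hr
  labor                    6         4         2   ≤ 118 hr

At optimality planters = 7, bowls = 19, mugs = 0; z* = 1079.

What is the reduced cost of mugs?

-1.5

At the optimum: wheel time uses 135 of 135 (binding); labor uses 118 of 118 (binding).
From A_Bᵀ y = c: 3·y_wheel time + 6·y_labor = 51; 6·y_wheel time + 4·y_labor = 38.
Solving: y_wheel time = 1, y_labor = 8.
Reduced cost of mugs: c₃ − yᵀa₃ = 16.5 − (1·2 + 8·2) = 16.5 − 18 = -1.5.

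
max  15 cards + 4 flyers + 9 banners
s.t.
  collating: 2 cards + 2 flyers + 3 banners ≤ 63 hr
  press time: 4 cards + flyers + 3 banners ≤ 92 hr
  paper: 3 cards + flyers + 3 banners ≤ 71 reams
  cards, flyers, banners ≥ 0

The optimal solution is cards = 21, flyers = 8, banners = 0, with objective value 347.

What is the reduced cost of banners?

-3

Check each constraint at x*: collating 58/63 (slack 5); press time 92/92 (tight); paper 71/71 (tight).
By complementary slackness, y = 0 for the non-binding constraint.
From A_Bᵀ y = c: 4·y_press time + 3·y_paper = 15; 1·y_press time + 1·y_paper = 4.
Solving: y_press time = 3, y_paper = 1.
Reduced cost of banners: c₃ − yᵀa₃ = 9 − (3·3 + 1·3) = 9 − 12 = -3.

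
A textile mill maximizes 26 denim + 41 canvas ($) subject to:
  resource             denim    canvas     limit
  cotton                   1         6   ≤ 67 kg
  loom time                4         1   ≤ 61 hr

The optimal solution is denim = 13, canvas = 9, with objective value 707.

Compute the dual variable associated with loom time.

At the optimum: cotton uses 67 of 67 (binding); loom time uses 61 of 61 (binding).
The binding rows give the dual system: 1·y_cotton + 4·y_loom time = 26 and 6·y_cotton + 1·y_loom time = 41.
Solving: y_cotton = 6, y_loom time = 5.
Shadow price of loom time = 5.

5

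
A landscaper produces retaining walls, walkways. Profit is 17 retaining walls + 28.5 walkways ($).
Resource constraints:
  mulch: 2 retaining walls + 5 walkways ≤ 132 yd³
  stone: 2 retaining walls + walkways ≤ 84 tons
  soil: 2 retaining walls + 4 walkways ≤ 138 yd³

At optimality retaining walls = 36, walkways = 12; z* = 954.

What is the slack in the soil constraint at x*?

soil used = 2·36 + 4·12 = 120; slack = 138 − 120 = 18.

18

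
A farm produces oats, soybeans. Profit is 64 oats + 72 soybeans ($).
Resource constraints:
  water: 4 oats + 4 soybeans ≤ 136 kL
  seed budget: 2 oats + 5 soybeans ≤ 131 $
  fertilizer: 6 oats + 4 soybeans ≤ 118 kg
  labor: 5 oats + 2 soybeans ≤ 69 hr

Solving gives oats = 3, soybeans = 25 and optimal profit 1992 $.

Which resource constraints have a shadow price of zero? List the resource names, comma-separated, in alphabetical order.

labor, water

water: 112/136 (slack 24)
seed budget: 131/131 (binding)
fertilizer: 118/118 (binding)
labor: 65/69 (slack 4)
By complementary slackness, a constraint with positive slack has shadow price 0 → labor, water.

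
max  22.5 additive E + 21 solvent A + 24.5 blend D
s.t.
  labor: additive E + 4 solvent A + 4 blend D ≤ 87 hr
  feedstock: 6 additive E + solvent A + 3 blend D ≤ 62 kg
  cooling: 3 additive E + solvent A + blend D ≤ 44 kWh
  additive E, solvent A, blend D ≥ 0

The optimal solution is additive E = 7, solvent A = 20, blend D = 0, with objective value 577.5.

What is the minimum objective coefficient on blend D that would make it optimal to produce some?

Binding: labor and feedstock. Non-binding: cooling (3 unused).
Since cooling is not tight, its dual is 0.
The binding rows give the dual system: 1·y_labor + 6·y_feedstock = 22.5 and 4·y_labor + 1·y_feedstock = 21.
→ y_labor = 4.5 and y_feedstock = 3.
blend D enters the basis when its profit ≥ yᵀa₃ = 4.5·4 + 3·3 = 27.

27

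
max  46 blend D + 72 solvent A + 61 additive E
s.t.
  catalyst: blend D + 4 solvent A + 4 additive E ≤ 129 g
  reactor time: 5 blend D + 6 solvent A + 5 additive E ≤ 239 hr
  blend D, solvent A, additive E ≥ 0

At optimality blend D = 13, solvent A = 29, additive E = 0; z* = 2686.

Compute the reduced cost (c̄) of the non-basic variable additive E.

Both catalyst and reactor time are binding at x*.
Dual feasibility on the basic columns requires 1·y_catalyst + 5·y_reactor time = 46, 4·y_catalyst + 6·y_reactor time = 72.
This yields shadow prices y_catalyst = 6, y_reactor time = 8.
Reduced cost of additive E: c₃ − yᵀa₃ = 61 − (6·4 + 8·5) = 61 − 64 = -3.

-3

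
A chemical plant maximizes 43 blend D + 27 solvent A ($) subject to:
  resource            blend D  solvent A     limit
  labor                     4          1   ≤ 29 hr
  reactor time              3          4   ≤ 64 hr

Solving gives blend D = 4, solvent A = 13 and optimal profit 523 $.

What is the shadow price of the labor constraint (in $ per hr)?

7

Both labor and reactor time are binding at x*.
Dual feasibility on the basic columns requires 4·y_labor + 3·y_reactor time = 43, 1·y_labor + 4·y_reactor time = 27.
This yields shadow prices y_labor = 7, y_reactor time = 5.
Shadow price of labor = 7.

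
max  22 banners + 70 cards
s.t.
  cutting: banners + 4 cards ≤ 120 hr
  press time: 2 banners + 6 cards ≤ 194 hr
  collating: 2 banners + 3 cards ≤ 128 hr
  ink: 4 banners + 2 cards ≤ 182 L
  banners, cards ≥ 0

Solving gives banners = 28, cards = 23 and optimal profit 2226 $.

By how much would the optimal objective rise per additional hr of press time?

9

Check each constraint at x*: cutting 120/120 (tight); press time 194/194 (tight); collating 125/128 (slack 3); ink 158/182 (slack 24).
Slack constraints have shadow price 0 (complementary slackness).
Dual feasibility on the basic columns requires 1·y_cutting + 2·y_press time = 22, 4·y_cutting + 6·y_press time = 70.
→ y_cutting = 4 and y_press time = 9.
Shadow price of press time = 9.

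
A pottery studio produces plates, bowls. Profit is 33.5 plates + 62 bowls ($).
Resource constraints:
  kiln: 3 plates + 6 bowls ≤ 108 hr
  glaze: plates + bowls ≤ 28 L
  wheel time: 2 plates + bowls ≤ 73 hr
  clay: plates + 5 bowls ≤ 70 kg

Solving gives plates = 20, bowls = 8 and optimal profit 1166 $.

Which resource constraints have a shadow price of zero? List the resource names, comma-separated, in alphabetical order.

clay, wheel time

kiln: 108/108 (binding)
glaze: 28/28 (binding)
wheel time: 48/73 (slack 25)
clay: 60/70 (slack 10)
By complementary slackness, a constraint with positive slack has shadow price 0 → clay, wheel time.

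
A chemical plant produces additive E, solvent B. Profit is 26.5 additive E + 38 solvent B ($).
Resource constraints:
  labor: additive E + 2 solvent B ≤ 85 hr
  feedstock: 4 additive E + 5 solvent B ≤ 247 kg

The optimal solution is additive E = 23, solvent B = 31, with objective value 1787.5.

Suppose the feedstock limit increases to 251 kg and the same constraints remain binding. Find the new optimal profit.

Check each constraint at x*: labor 85/85 (tight); feedstock 247/247 (tight).
Dual feasibility on the basic columns requires 1·y_labor + 4·y_feedstock = 26.5, 2·y_labor + 5·y_feedstock = 38.
Solving: y_labor = 6.5, y_feedstock = 5.
Δz = y_feedstock·Δb = 5 × (4) = 20, so new z* = 1787.5 + 20 = 1807.5.

1807.5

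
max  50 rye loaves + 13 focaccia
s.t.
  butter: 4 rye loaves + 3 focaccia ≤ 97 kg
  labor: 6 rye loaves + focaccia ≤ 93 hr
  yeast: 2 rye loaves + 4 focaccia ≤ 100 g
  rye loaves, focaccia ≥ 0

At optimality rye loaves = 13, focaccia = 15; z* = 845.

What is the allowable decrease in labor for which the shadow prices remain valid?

Binding constraints: butter, labor. The basis is B = [[4,3],[6,1]] with det -14.
Per unit decrease in labor, x* moves by d = (-0.2143, 0.2857).
The basis stays optimal until yeast becomes binding; allowable decrease = 19.6 hr.

19.6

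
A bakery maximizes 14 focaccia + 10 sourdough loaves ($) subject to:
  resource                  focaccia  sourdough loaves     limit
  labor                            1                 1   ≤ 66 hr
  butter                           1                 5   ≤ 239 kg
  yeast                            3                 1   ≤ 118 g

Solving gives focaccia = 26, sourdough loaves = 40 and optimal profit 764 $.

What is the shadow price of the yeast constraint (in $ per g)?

2

Check each constraint at x*: labor 66/66 (tight); butter 226/239 (slack 13); yeast 118/118 (tight).
Slack constraints have shadow price 0 (complementary slackness).
The binding rows give the dual system: 1·y_labor + 3·y_yeast = 14 and 1·y_labor + 1·y_yeast = 10.
→ y_labor = 8 and y_yeast = 2.
Shadow price of yeast = 2.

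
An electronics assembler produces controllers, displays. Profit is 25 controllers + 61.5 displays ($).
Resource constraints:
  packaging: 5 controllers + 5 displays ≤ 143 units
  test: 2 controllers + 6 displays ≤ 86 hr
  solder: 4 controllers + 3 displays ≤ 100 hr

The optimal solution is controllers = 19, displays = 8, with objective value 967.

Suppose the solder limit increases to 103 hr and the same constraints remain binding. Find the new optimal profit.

971.5

Binding: test and solder. Non-binding: packaging (8 unused).
By complementary slackness, y = 0 for the non-binding constraint.
The binding rows give the dual system: 2·y_test + 4·y_solder = 25 and 6·y_test + 3·y_solder = 61.5.
Solving: y_test = 9.5, y_solder = 1.5.
Δz = y_solder·Δb = 1.5 × (3) = 4.5, so new z* = 967 + 4.5 = 971.5.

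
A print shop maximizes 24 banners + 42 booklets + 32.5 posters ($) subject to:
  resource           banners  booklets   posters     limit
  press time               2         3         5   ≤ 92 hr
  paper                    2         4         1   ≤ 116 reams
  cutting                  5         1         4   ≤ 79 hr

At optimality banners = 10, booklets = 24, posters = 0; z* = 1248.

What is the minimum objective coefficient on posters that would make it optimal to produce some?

At the optimum: press time uses 92 of 92 (binding); paper uses 116 of 116 (binding); cutting uses 74 of 79 (slack = 5).
By complementary slackness, y = 0 for the non-binding constraint.
From A_Bᵀ y = c: 2·y_press time + 2·y_paper = 24; 3·y_press time + 4·y_paper = 42.
Solving: y_press time = 6, y_paper = 6.
posters enters the basis when its profit ≥ yᵀa₃ = 6·5 + 6·1 = 36.

36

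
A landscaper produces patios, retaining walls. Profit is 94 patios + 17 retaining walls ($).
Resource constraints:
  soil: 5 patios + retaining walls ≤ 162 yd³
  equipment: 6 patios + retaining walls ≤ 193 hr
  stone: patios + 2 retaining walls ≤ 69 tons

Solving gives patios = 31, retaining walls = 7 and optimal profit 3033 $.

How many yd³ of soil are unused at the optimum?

0

soil used = 5·31 + 1·7 = 162; slack = 162 − 162 = 0.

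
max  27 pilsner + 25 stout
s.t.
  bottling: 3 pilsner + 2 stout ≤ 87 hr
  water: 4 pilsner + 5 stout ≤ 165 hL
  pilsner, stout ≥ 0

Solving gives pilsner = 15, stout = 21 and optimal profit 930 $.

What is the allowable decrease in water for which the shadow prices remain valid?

Binding constraints: bottling, water. The basis is B = [[3,2],[4,5]] with det 7.
Per unit decrease in water, x* moves by d = (0.2857, -0.4286).
The basis stays optimal until stout reaches 0; allowable decrease = 49 hL.

49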